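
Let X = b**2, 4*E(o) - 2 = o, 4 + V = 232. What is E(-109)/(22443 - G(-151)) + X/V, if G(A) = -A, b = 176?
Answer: 690510893/5082576 ≈ 135.86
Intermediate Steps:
V = 228 (V = -4 + 232 = 228)
E(o) = 1/2 + o/4
X = 30976 (X = 176**2 = 30976)
E(-109)/(22443 - G(-151)) + X/V = (1/2 + (1/4)*(-109))/(22443 - (-1)*(-151)) + 30976/228 = (1/2 - 109/4)/(22443 - 1*151) + 30976*(1/228) = -107/(4*(22443 - 151)) + 7744/57 = -107/4/22292 + 7744/57 = -107/4*1/22292 + 7744/57 = -107/89168 + 7744/57 = 690510893/5082576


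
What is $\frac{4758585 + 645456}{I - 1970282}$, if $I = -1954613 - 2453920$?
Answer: $- \frac{5404041}{6378815} \approx -0.84719$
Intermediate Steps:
$I = -4408533$
$\frac{4758585 + 645456}{I - 1970282} = \frac{4758585 + 645456}{-4408533 - 1970282} = \frac{5404041}{-6378815} = 5404041 \left(- \frac{1}{6378815}\right) = - \frac{5404041}{6378815}$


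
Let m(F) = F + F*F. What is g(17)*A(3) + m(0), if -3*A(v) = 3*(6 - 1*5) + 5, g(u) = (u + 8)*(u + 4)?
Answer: -1400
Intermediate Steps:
g(u) = (4 + u)*(8 + u) (g(u) = (8 + u)*(4 + u) = (4 + u)*(8 + u))
m(F) = F + F²
A(v) = -8/3 (A(v) = -(3*(6 - 1*5) + 5)/3 = -(3*(6 - 5) + 5)/3 = -(3*1 + 5)/3 = -(3 + 5)/3 = -⅓*8 = -8/3)
g(17)*A(3) + m(0) = (32 + 17² + 12*17)*(-8/3) + 0*(1 + 0) = (32 + 289 + 204)*(-8/3) + 0*1 = 525*(-8/3) + 0 = -1400 + 0 = -1400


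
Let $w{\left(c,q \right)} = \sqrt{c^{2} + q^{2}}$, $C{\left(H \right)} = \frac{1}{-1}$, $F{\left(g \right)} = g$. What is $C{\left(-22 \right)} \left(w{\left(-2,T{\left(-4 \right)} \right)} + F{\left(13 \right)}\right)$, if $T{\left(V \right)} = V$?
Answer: $-13 - 2 \sqrt{5} \approx -17.472$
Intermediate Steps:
$C{\left(H \right)} = -1$
$C{\left(-22 \right)} \left(w{\left(-2,T{\left(-4 \right)} \right)} + F{\left(13 \right)}\right) = - (\sqrt{\left(-2\right)^{2} + \left(-4\right)^{2}} + 13) = - (\sqrt{4 + 16} + 13) = - (\sqrt{20} + 13) = - (2 \sqrt{5} + 13) = - (13 + 2 \sqrt{5}) = -13 - 2 \sqrt{5}$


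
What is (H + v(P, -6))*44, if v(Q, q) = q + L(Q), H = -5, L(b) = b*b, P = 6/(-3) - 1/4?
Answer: -1045/4 ≈ -261.25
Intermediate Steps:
P = -9/4 (P = 6*(-⅓) - 1*¼ = -2 - ¼ = -9/4 ≈ -2.2500)
L(b) = b²
v(Q, q) = q + Q²
(H + v(P, -6))*44 = (-5 + (-6 + (-9/4)²))*44 = (-5 + (-6 + 81/16))*44 = (-5 - 15/16)*44 = -95/16*44 = -1045/4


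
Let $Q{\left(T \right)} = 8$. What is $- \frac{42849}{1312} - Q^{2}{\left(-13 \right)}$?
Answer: $- \frac{126817}{1312} \approx -96.659$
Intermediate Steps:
$- \frac{42849}{1312} - Q^{2}{\left(-13 \right)} = - \frac{42849}{1312} - 8^{2} = \left(-42849\right) \frac{1}{1312} - 64 = - \frac{42849}{1312} - 64 = - \frac{126817}{1312}$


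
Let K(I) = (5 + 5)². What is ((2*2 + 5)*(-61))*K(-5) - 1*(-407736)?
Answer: 352836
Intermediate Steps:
K(I) = 100 (K(I) = 10² = 100)
((2*2 + 5)*(-61))*K(-5) - 1*(-407736) = ((2*2 + 5)*(-61))*100 - 1*(-407736) = ((4 + 5)*(-61))*100 + 407736 = (9*(-61))*100 + 407736 = -549*100 + 407736 = -54900 + 407736 = 352836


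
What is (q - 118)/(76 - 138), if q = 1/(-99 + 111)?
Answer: 1415/744 ≈ 1.9019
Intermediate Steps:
q = 1/12 ≈ 0.083333
(q - 118)/(76 - 138) = (1/12 - 118)/(76 - 138) = -1415/12/(-62) = -1415/12*(-1/62) = 1415/744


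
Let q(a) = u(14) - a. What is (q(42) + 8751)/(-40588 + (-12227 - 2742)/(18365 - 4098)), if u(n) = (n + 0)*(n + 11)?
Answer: -129244753/579083965 ≈ -0.22319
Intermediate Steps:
u(n) = n*(11 + n)
q(a) = 350 - a (q(a) = 14*(11 + 14) - a = 14*25 - a = 350 - a)
(q(42) + 8751)/(-40588 + (-12227 - 2742)/(18365 - 4098)) = ((350 - 1*42) + 8751)/(-40588 + (-12227 - 2742)/(18365 - 4098)) = ((350 - 42) + 8751)/(-40588 - 14969/14267) = (308 + 8751)/(-40588 - 14969*1/14267) = 9059/(-40588 - 14969/14267) = 9059/(-579083965/14267) = 9059*(-14267/579083965) = -129244753/579083965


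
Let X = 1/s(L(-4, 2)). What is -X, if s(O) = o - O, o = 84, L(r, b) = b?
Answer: -1/82 ≈ -0.012195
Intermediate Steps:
s(O) = 84 - O
X = 1/82 (X = 1/(84 - 1*2) = 1/(84 - 2) = 1/82 ≈ 0.012195)
-X = -1*1/82 = -1/82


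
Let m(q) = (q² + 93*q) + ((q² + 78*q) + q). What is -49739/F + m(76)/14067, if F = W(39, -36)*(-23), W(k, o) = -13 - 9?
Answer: -25452547/263626 ≈ -96.548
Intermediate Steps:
W(k, o) = -22
F = 506 (F = -22*(-23) = 506)
m(q) = 2*q² + 172*q (m(q) = (q² + 93*q) + (q² + 79*q) = 2*q² + 172*q)
-49739/F + m(76)/14067 = -49739/506 + (2*76*(86 + 76))/14067 = -49739*1/506 + (2*76*162)*(1/14067) = -49739/506 + 24624*(1/14067) = -49739/506 + 912/521 = -25452547/263626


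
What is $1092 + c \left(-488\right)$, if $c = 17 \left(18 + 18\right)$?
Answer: $-297564$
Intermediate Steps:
$c = 612$ ($c = 17 \cdot 36 = 612$)
$1092 + c \left(-488\right) = 1092 + 612 \left(-488\right) = 1092 - 298656 = -297564$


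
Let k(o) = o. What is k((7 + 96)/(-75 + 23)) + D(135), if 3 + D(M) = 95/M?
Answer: -6005/1404 ≈ -4.2771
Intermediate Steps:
D(M) = -3 + 95/M
k((7 + 96)/(-75 + 23)) + D(135) = (7 + 96)/(-75 + 23) + (-3 + 95/135) = 103/(-52) + (-3 + 95*(1/135)) = 103*(-1/52) + (-3 + 19/27) = -103/52 - 62/27 = -6005/1404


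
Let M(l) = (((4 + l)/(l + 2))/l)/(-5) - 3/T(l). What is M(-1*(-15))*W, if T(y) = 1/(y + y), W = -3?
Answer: 114769/425 ≈ 270.04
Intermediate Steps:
T(y) = 1/(2*y)
M(l) = -6*l - (4 + l)/(5*l*(2 + l)) (M(l) = (((4 + l)/(l + 2))/l)/(-5) - 3*2*l = (((4 + l)/(2 + l))/l)*(-1/5) - 6*l = ((4 + l)/(l*(2 + l)))*(-1/5) - 6*l = -(4 + l)/(5*l*(2 + l)) - 6*l = -6*l - (4 + l)/(5*l*(2 + l)))
M(-1*(-15))*W = ((-4 - (-1*(-15))*(1 + 30*(-1*(-15))**2 + 60*(-1*(-15))))/(5*((-1*(-15)))*(2 - 1*(-15))))*(-3) = ((1/5)*(-4 - 1*15*(1 + 30*15**2 + 60*15))/(15*(2 + 15)))*(-3) = ((1/5)*(1/15)*(-4 - 1*15*(1 + 30*225 + 900))/17)*(-3) = ((1/5)*(1/15)*(1/17)*(-4 - 1*15*(1 + 6750 + 900)))*(-3) = ((1/5)*(1/15)*(1/17)*(-4 - 1*15*7651))*(-3) = ((1/5)*(1/15)*(1/17)*(-4 - 114765))*(-3) = ((1/5)*(1/15)*(1/17)*(-114769))*(-3) = -114769/1275*(-3) = 114769/425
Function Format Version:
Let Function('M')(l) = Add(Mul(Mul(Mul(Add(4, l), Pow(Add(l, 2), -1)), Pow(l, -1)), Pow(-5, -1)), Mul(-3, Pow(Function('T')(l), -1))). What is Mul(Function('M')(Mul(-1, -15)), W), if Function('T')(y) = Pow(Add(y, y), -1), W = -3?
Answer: Rational(114769, 425) ≈ 270.04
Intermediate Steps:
Function('T')(y) = Mul(Rational(1, 2), Pow(y, -1)) (Function('T')(y) = Pow(Mul(2, y), -1) = Mul(Rational(1, 2), Pow(y, -1)))
Function('M')(l) = Add(Mul(-6, l), Mul(Rational(-1, 5), Pow(l, -1), Pow(Add(2, l), -1), Add(4, l))) (Function('M')(l) = Add(Mul(Mul(Mul(Add(4, l), Pow(Add(l, 2), -1)), Pow(l, -1)), Pow(-5, -1)), Mul(-3, Pow(Mul(Rational(1, 2), Pow(l, -1)), -1))) = Add(Mul(Mul(Mul(Add(4, l), Pow(Add(2, l), -1)), Pow(l, -1)), Rational(-1, 5)), Mul(-3, Mul(2, l))) = Add(Mul(Mul(Mul(Pow(Add(2, l), -1), Add(4, l)), Pow(l, -1)), Rational(-1, 5)), Mul(-6, l)) = Add(Mul(Mul(Pow(l, -1), Pow(Add(2, l), -1), Add(4, l)), Rational(-1, 5)), Mul(-6, l)) = Add(Mul(Rational(-1, 5), Pow(l, -1), Pow(Add(2, l), -1), Add(4, l)), Mul(-6, l)) = Add(Mul(-6, l), Mul(Rational(-1, 5), Pow(l, -1), Pow(Add(2, l), -1), Add(4, l))))
Mul(Function('M')(Mul(-1, -15)), W) = Mul(Mul(Rational(1, 5), Pow(Mul(-1, -15), -1), Pow(Add(2, Mul(-1, -15)), -1), Add(-4, Mul(-1, Mul(-1, -15), Add(1, Mul(30, Pow(Mul(-1, -15), 2)), Mul(60, Mul(-1, -15)))))), -3) = Mul(Mul(Rational(1, 5), Pow(15, -1), Pow(Add(2, 15), -1), Add(-4, Mul(-1, 15, Add(1, Mul(30, Pow(15, 2)), Mul(60, 15))))), -3) = Mul(Mul(Rational(1, 5), Rational(1, 15), Pow(17, -1), Add(-4, Mul(-1, 15, Add(1, Mul(30, 225), 900)))), -3) = Mul(Mul(Rational(1, 5), Rational(1, 15), Rational(1, 17), Add(-4, Mul(-1, 15, Add(1, 6750, 900)))), -3) = Mul(Mul(Rational(1, 5), Rational(1, 15), Rational(1, 17), Add(-4, Mul(-1, 15, 7651))), -3) = Mul(Mul(Rational(1, 5), Rational(1, 15), Rational(1, 17), Add(-4, -114765)), -3) = Mul(Mul(Rational(1, 5), Rational(1, 15), Rational(1, 17), -114769), -3) = Mul(Rational(-114769, 1275), -3) = Rational(114769, 425)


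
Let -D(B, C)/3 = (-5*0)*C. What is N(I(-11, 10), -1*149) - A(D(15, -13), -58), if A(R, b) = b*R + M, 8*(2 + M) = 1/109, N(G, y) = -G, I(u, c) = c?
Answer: -6977/872 ≈ -8.0011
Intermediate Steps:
M = -1743/872 (M = -2 + (⅛)/109 = -2 + (⅛)*(1/109) = -2 + 1/872 = -1743/872 ≈ -1.9989)
D(B, C) = 0 (D(B, C) = -3*(-5*0)*C = -0*C = -3*0 = 0)
A(R, b) = -1743/872 + R*b (A(R, b) = b*R - 1743/872 = R*b - 1743/872 = -1743/872 + R*b)
N(I(-11, 10), -1*149) - A(D(15, -13), -58) = -1*10 - (-1743/872 + 0*(-58)) = -10 - (-1743/872 + 0) = -10 - 1*(-1743/872) = -10 + 1743/872 = -6977/872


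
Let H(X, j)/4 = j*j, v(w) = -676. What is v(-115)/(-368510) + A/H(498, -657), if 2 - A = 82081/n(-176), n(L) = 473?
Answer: 224882239/129610126140 ≈ 0.0017351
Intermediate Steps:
H(X, j) = 4*j² (H(X, j) = 4*(j*j) = 4*j²)
A = -81135/473 (A = 2 - 82081/473 = -81135/473 ≈ -171.53)
v(-115)/(-368510) + A/H(498, -657) = -676/(-368510) - 81135/(473*(4*(-657)²)) = -676*(-1/368510) - 81135/(473*(4*431649)) = 338/184255 - 81135/473/1726596 = 338/184255 - 81135/473*1/1726596 = 338/184255 - 3005/30247404 = 224882239/129610126140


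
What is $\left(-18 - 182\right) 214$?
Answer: $-42800$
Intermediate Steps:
$\left(-18 - 182\right) 214 = \left(-200\right) 214 = -42800$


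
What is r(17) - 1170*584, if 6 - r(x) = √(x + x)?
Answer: -683274 - √34 ≈ -6.8328e+5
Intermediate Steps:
r(x) = 6 - √2*√x (r(x) = 6 - √(x + x) = 6 - √(2*x) = 6 - √2*√x)
r(17) - 1170*584 = (6 - √2*√17) - 1170*584 = (6 - √34) - 683280 = -683274 - √34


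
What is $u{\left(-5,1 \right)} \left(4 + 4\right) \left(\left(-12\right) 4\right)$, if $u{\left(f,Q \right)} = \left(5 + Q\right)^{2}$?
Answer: $-13824$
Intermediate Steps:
$u{\left(-5,1 \right)} \left(4 + 4\right) \left(\left(-12\right) 4\right) = \left(5 + 1\right)^{2} \left(4 + 4\right) \left(\left(-12\right) 4\right) = 6^{2} \cdot 8 \left(-48\right) = 36 \cdot 8 \left(-48\right) = 288 \left(-48\right) = -13824$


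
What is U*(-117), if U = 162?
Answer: -18954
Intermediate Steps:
U*(-117) = 162*(-117) = -18954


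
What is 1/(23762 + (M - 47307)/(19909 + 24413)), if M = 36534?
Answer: 14774/351056197 ≈ 4.2084e-5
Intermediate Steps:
1/(23762 + (M - 47307)/(19909 + 24413)) = 1/(23762 + (36534 - 47307)/(19909 + 24413)) = 1/(23762 - 10773/44322) = 1/(23762 - 10773*1/44322) = 1/(23762 - 3591/14774) = 1/(351056197/14774) = 14774/351056197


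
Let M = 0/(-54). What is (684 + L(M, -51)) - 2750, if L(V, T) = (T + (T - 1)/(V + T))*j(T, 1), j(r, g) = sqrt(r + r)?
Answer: -2066 - 2549*I*sqrt(102)/51 ≈ -2066.0 - 504.78*I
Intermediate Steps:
M = 0 (M = 0*(-1/54) = 0)
j(r, g) = sqrt(2)*sqrt(r) (j(r, g) = sqrt(2*r) = sqrt(2)*sqrt(r))
L(V, T) = sqrt(2)*sqrt(T)*(T + (-1 + T)/(T + V)) (L(V, T) = (T + (T - 1)/(V + T))*(sqrt(2)*sqrt(T)) = (T + (-1 + T)/(T + V))*(sqrt(2)*sqrt(T)) = sqrt(2)*sqrt(T)*(T + (-1 + T)/(T + V)))
(684 + L(M, -51)) - 2750 = (684 + sqrt(2)*sqrt(-51)*(-1 - 51 + (-51)**2 - 51*0)/(-51 + 0)) - 2750 = (684 + sqrt(2)*(I*sqrt(51))*(-1 - 51 + 2601 + 0)/(-51)) - 2750 = (684 + sqrt(2)*(I*sqrt(51))*(-1/51)*2549) - 2750 = (684 - 2549*I*sqrt(102)/51) - 2750 = -2066 - 2549*I*sqrt(102)/51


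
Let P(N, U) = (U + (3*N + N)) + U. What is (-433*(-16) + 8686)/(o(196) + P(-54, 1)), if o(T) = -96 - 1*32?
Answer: -7807/171 ≈ -45.655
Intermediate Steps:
P(N, U) = 2*U + 4*N (P(N, U) = (U + 4*N) + U = 2*U + 4*N)
o(T) = -128 (o(T) = -96 - 32 = -128)
(-433*(-16) + 8686)/(o(196) + P(-54, 1)) = (-433*(-16) + 8686)/(-128 + (2*1 + 4*(-54))) = (6928 + 8686)/(-128 + (2 - 216)) = 15614/(-128 - 214) = 15614/(-342) = 15614*(-1/342) = -7807/171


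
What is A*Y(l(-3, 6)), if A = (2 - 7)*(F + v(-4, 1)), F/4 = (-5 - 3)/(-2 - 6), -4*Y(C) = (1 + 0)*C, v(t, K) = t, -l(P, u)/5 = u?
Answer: 0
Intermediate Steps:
l(P, u) = -5*u
Y(C) = -C/4 (Y(C) = -(1 + 0)*C/4 = -C/4)
F = 4 (F = 4*((-5 - 3)/(-2 - 6)) = 4*(-8/(-8)) = 4*(-8*(-⅛)) = 4*1 = 4)
A = 0 (A = (2 - 7)*(4 - 4) = -5*0 = 0)
A*Y(l(-3, 6)) = 0*(-(-5)*6/4) = 0*(-¼*(-30)) = 0*(15/2) = 0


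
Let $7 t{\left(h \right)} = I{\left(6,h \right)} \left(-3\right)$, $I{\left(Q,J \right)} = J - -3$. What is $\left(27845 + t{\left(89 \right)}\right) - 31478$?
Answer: $- \frac{25707}{7} \approx -3672.4$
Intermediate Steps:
$I{\left(Q,J \right)} = 3 + J$ ($I{\left(Q,J \right)} = J + 3 = 3 + J$)
$t{\left(h \right)} = - \frac{9}{7} - \frac{3 h}{7}$ ($t{\left(h \right)} = \frac{\left(3 + h\right) \left(-3\right)}{7} = \frac{-9 - 3 h}{7} = - \frac{9}{7} - \frac{3 h}{7}$)
$\left(27845 + t{\left(89 \right)}\right) - 31478 = \left(27845 - \frac{276}{7}\right) - 31478 = \frac{194639}{7} - 31478 = - \frac{25707}{7}$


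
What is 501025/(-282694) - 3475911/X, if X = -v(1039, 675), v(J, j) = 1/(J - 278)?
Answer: 747773198701049/282694 ≈ 2.6452e+9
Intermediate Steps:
v(J, j) = 1/(-278 + J)
X = -1/761 (X = -1/(-278 + 1039) = -1/761 ≈ -0.0013141)
501025/(-282694) - 3475911/X = 501025/(-282694) - 3475911/(-1/761) = 501025*(-1/282694) - 3475911*(-761) = -501025/282694 + 2645168271 = 747773198701049/282694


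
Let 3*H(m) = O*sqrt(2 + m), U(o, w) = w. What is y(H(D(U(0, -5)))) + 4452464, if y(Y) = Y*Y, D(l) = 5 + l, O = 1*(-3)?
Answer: 4452466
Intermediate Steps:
O = -3
H(m) = -sqrt(2 + m) (H(m) = (-3*sqrt(2 + m))/3 = -sqrt(2 + m))
y(Y) = Y**2
y(H(D(U(0, -5)))) + 4452464 = (-sqrt(2 + (5 - 5)))**2 + 4452464 = (-sqrt(2 + 0))**2 + 4452464 = (-sqrt(2))**2 + 4452464 = 2 + 4452464 = 4452466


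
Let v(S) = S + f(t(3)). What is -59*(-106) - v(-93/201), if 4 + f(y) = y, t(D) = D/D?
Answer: 419250/67 ≈ 6257.5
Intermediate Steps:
t(D) = 1
f(y) = -4 + y
v(S) = -3 + S (v(S) = S + (-4 + 1) = S - 3 = -3 + S)
-59*(-106) - v(-93/201) = -59*(-106) - (-3 - 93/201) = 6254 - (-3 - 93*1/201) = 6254 - (-3 - 31/67) = 6254 - 1*(-232/67) = 6254 + 232/67 = 419250/67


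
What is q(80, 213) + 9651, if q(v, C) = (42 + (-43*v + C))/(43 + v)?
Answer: 1183888/123 ≈ 9625.1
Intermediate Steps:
q(v, C) = (42 + C - 43*v)/(43 + v) (q(v, C) = (42 + (C - 43*v))/(43 + v) = (42 + C - 43*v)/(43 + v))
q(80, 213) + 9651 = (42 + 213 - 43*80)/(43 + 80) + 9651 = (42 + 213 - 3440)/123 + 9651 = (1/123)*(-3185) + 9651 = -3185/123 + 9651 = 1183888/123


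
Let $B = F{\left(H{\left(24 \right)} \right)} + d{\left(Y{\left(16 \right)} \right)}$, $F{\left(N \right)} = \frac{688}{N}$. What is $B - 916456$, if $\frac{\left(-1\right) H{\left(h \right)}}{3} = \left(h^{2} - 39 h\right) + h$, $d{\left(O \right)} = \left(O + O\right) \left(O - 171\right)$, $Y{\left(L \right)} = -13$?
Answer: $- \frac{57435293}{63} \approx -9.1167 \cdot 10^{5}$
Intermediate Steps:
$d{\left(O \right)} = 2 O \left(-171 + O\right)$
$H{\left(h \right)} = - 3 h^{2} + 114 h$ ($H{\left(h \right)} = - 3 \left(\left(h^{2} - 39 h\right) + h\right) = - 3 \left(h^{2} - 38 h\right) = - 3 h^{2} + 114 h$)
$B = \frac{301435}{63}$ ($B = \frac{688}{3 \cdot 24 \left(38 - 24\right)} + 2 \left(-13\right) \left(-171 - 13\right) = \frac{688}{3 \cdot 24 \left(38 - 24\right)} + 2 \left(-13\right) \left(-184\right) = \frac{688}{3 \cdot 24 \cdot 14} + 4784 = \frac{688}{1008} + 4784 = 688 \cdot \frac{1}{1008} + 4784 = \frac{43}{63} + 4784 = \frac{301435}{63} \approx 4784.7$)
$B - 916456 = \frac{301435}{63} - 916456 = - \frac{57435293}{63}$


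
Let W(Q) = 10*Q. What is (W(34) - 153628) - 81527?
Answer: -234815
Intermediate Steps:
(W(34) - 153628) - 81527 = (10*34 - 153628) - 81527 = (340 - 153628) - 81527 = -153288 - 81527 = -234815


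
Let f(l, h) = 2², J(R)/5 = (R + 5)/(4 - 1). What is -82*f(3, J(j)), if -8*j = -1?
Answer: -328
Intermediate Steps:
j = ⅛ (j = -⅛*(-1) = ⅛ ≈ 0.12500)
J(R) = 25/3 + 5*R/3 (J(R) = 5*((R + 5)/(4 - 1)) = 5*((5 + R)/3) = 5*((5 + R)*(⅓)) = 5*(5/3 + R/3) = 25/3 + 5*R/3)
f(l, h) = 4
-82*f(3, J(j)) = -82*4 = -328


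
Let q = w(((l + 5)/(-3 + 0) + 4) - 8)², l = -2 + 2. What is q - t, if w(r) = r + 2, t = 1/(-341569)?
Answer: 41329858/3074121 ≈ 13.444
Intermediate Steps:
l = 0
t = -1/341569 ≈ -2.9277e-6
w(r) = 2 + r
q = 121/9 (q = (2 + (((0 + 5)/(-3 + 0) + 4) - 8))² = (2 + ((5/(-3) + 4) - 8))² = (2 + ((5*(-⅓) + 4) - 8))² = (2 + ((-5/3 + 4) - 8))² = (2 + (7/3 - 8))² = (2 - 17/3)² = (-11/3)² = 121/9 ≈ 13.444)
q - t = 121/9 - 1*(-1/341569) = 121/9 + 1/341569 = 41329858/3074121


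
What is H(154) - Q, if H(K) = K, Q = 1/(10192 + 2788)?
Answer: 1998919/12980 ≈ 154.00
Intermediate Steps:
Q = 1/12980 ≈ 7.7042e-5
H(154) - Q = 154 - 1*1/12980 = 154 - 1/12980 = 1998919/12980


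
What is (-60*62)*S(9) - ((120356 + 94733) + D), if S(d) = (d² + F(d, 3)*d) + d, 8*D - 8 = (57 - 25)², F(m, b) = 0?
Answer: -550018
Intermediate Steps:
D = 129 (D = 1 + (57 - 25)²/8 = 1 + (⅛)*32² = 1 + (⅛)*1024 = 1 + 128 = 129)
S(d) = d + d² (S(d) = (d² + 0*d) + d = (d² + 0) + d = d² + d = d + d²)
(-60*62)*S(9) - ((120356 + 94733) + D) = (-60*62)*(9*(1 + 9)) - ((120356 + 94733) + 129) = -33480*10 - (215089 + 129) = -3720*90 - 1*215218 = -334800 - 215218 = -550018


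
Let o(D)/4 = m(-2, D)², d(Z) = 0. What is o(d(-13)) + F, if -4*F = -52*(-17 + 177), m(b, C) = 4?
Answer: 2144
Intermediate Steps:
F = 2080 (F = -(-13)*(-17 + 177) = -(-13)*160 = -¼*(-8320) = 2080)
o(D) = 64 (o(D) = 4*4² = 4*16 = 64)
o(d(-13)) + F = 64 + 2080 = 2144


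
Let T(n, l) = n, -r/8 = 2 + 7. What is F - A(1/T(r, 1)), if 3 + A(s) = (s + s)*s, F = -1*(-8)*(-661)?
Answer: -13698721/2592 ≈ -5285.0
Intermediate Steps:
r = -72 (r = -8*(2 + 7) = -8*9 = -72)
F = -5288 (F = 8*(-661) = -5288)
A(s) = -3 + 2*s² (A(s) = -3 + (s + s)*s = -3 + (2*s)*s = -3 + 2*s²)
F - A(1/T(r, 1)) = -5288 - (-3 + 2*(1/(-72))²) = -5288 - (-3 + 2*(-1/72)²) = -5288 - (-3 + 2*(1/5184)) = -5288 - (-3 + 1/2592) = -5288 - 1*(-7775/2592) = -5288 + 7775/2592 = -13698721/2592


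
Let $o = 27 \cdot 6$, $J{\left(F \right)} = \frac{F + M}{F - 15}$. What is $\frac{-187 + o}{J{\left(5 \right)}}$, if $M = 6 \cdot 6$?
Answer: $\frac{250}{41} \approx 6.0976$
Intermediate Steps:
$M = 36$
$J{\left(F \right)} = \frac{36 + F}{-15 + F}$ ($J{\left(F \right)} = \frac{F + 36}{F - 15} = \frac{36 + F}{-15 + F}$)
$o = 162$
$\frac{-187 + o}{J{\left(5 \right)}} = \frac{-187 + 162}{\frac{1}{-15 + 5} \left(36 + 5\right)} = - \frac{25}{\frac{1}{-10} \cdot 41} = - \frac{25}{\left(- \frac{1}{10}\right) 41} = - \frac{25}{- \frac{41}{10}} = \left(-25\right) \left(- \frac{10}{41}\right) = \frac{250}{41}$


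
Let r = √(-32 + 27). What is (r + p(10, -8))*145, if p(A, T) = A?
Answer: 1450 + 145*I*√5 ≈ 1450.0 + 324.23*I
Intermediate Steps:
r = I*√5 (r = √(-5) = I*√5 ≈ 2.2361*I)
(r + p(10, -8))*145 = (I*√5 + 10)*145 = (10 + I*√5)*145 = 1450 + 145*I*√5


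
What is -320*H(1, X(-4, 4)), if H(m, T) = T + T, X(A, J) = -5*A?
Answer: -12800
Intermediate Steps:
H(m, T) = 2*T
-320*H(1, X(-4, 4)) = -640*(-5*(-4)) = -640*20 = -320*40 = -12800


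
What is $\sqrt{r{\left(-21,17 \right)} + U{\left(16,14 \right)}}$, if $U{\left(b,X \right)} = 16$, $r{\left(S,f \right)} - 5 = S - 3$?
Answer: $i \sqrt{3} \approx 1.732 i$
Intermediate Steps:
$r{\left(S,f \right)} = 2 + S$ ($r{\left(S,f \right)} = 5 + \left(S - 3\right) = 5 + \left(-3 + S\right) = 2 + S$)
$\sqrt{r{\left(-21,17 \right)} + U{\left(16,14 \right)}} = \sqrt{\left(2 - 21\right) + 16} = \sqrt{-19 + 16} = \sqrt{-3} = i \sqrt{3}$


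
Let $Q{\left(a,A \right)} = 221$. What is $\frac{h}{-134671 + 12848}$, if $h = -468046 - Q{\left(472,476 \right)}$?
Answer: $\frac{468267}{121823} \approx 3.8438$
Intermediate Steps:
$h = -468267$ ($h = -468046 - 221 = -468267$)
$\frac{h}{-134671 + 12848} = - \frac{468267}{-134671 + 12848} = - \frac{468267}{-121823} = \left(-468267\right) \left(- \frac{1}{121823}\right) = \frac{468267}{121823}$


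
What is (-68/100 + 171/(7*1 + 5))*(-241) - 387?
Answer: -365737/100 ≈ -3657.4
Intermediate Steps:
(-68/100 + 171/(7*1 + 5))*(-241) - 387 = (-68*1/100 + 171/(7 + 5))*(-241) - 387 = (-17/25 + 171/12)*(-241) - 387 = (-17/25 + 171*(1/12))*(-241) - 387 = (-17/25 + 57/4)*(-241) - 387 = (1357/100)*(-241) - 387 = -327037/100 - 387 = -365737/100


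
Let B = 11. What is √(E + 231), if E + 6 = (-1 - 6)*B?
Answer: 2*√37 ≈ 12.166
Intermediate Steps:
E = -83 (E = -6 + (-1 - 6)*11 = -6 - 7*11 = -6 - 77 = -83)
√(E + 231) = √(-83 + 231) = √148 = 2*√37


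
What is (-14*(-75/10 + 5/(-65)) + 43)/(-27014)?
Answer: -969/175591 ≈ -0.0055185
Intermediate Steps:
(-14*(-75/10 + 5/(-65)) + 43)/(-27014) = (-14*(-75*⅒ + 5*(-1/65)) + 43)*(-1/27014) = (-14*(-15/2 - 1/13) + 43)*(-1/27014) = (-14*(-197/26) + 43)*(-1/27014) = (1379/13 + 43)*(-1/27014) = (1938/13)*(-1/27014) = -969/175591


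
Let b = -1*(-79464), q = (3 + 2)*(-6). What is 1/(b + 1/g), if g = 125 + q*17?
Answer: 385/30593639 ≈ 1.2584e-5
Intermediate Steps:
q = -30 (q = 5*(-6) = -30)
g = -385 (g = 125 - 30*17 = 125 - 510 = -385)
b = 79464
1/(b + 1/g) = 1/(79464 + 1/(-385)) = 1/(79464 - 1/385) = 1/(30593639/385) = 385/30593639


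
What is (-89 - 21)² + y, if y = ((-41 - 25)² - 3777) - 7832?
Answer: 4847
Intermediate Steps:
y = -7253 (y = ((-66)² - 3777) - 7832 = (4356 - 3777) - 7832 = 579 - 7832 = -7253)
(-89 - 21)² + y = (-89 - 21)² - 7253 = (-110)² - 7253 = 12100 - 7253 = 4847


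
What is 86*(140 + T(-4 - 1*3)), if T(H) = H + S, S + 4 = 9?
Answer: 11868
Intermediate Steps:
S = 5 (S = -4 + 9 = 5)
T(H) = 5 + H (T(H) = H + 5 = 5 + H)
86*(140 + T(-4 - 1*3)) = 86*(140 + (5 + (-4 - 1*3))) = 86*(140 + (5 + (-4 - 3))) = 86*(140 + (5 - 7)) = 86*(140 - 2) = 86*138 = 11868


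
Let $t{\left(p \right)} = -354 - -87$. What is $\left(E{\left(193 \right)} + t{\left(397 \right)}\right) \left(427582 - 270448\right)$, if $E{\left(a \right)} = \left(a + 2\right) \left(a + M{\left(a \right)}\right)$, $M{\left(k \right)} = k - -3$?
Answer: $11877444792$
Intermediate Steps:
$M{\left(k \right)} = 3 + k$ ($M{\left(k \right)} = k + 3 = 3 + k$)
$t{\left(p \right)} = -267$ ($t{\left(p \right)} = -354 + 87 = -267$)
$E{\left(a \right)} = \left(2 + a\right) \left(3 + 2 a\right)$ ($E{\left(a \right)} = \left(a + 2\right) \left(a + \left(3 + a\right)\right) = \left(2 + a\right) \left(3 + 2 a\right)$)
$\left(E{\left(193 \right)} + t{\left(397 \right)}\right) \left(427582 - 270448\right) = \left(\left(6 + 2 \cdot 193^{2} + 7 \cdot 193\right) - 267\right) \left(427582 - 270448\right) = \left(\left(6 + 2 \cdot 37249 + 1351\right) - 267\right) \left(427582 - 270448\right) = \left(\left(6 + 74498 + 1351\right) - 267\right) \left(427582 - 270448\right) = \left(75855 - 267\right) 157134 = 75588 \cdot 157134 = 11877444792$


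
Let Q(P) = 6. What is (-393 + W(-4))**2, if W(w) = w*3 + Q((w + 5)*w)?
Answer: 159201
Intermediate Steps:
W(w) = 6 + 3*w (W(w) = w*3 + 6 = 3*w + 6 = 6 + 3*w)
(-393 + W(-4))**2 = (-393 + (6 + 3*(-4)))**2 = (-393 + (6 - 12))**2 = (-393 - 6)**2 = (-399)**2 = 159201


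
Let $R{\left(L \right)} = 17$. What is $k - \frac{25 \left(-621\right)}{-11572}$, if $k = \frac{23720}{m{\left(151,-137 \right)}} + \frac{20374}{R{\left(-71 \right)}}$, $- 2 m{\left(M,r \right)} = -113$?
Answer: $\frac{35944538899}{22229812} \approx 1617.0$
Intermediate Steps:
$m{\left(M,r \right)} = \frac{113}{2}$ ($m{\left(M,r \right)} = \left(- \frac{1}{2}\right) \left(-113\right) = \frac{113}{2}$)
$k = \frac{3108742}{1921}$ ($k = \frac{23720}{\frac{113}{2}} + \frac{20374}{17} = 23720 \cdot \frac{2}{113} + 20374 \cdot \frac{1}{17} = \frac{47440}{113} + \frac{20374}{17} = \frac{3108742}{1921} \approx 1618.3$)
$k - \frac{25 \left(-621\right)}{-11572} = \frac{3108742}{1921} - \frac{25 \left(-621\right)}{-11572} = \frac{3108742}{1921} - \left(-15525\right) \left(- \frac{1}{11572}\right) = \frac{3108742}{1921} - \frac{15525}{11572} = \frac{35944538899}{22229812}$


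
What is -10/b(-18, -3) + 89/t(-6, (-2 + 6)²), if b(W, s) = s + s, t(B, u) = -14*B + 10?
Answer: 737/282 ≈ 2.6135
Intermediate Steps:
t(B, u) = 10 - 14*B
b(W, s) = 2*s
-10/b(-18, -3) + 89/t(-6, (-2 + 6)²) = -10/(2*(-3)) + 89/(10 - 14*(-6)) = -10/(-6) + 89/(10 + 84) = -10*(-⅙) + 89/94 = 5/3 + 89*(1/94) = 5/3 + 89/94 = 737/282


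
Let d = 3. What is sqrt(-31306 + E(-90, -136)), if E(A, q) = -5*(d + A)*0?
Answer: I*sqrt(31306) ≈ 176.94*I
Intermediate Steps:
E(A, q) = 0 (E(A, q) = -5*(3 + A)*0 = -5*0 = 0)
sqrt(-31306 + E(-90, -136)) = sqrt(-31306 + 0) = sqrt(-31306) = I*sqrt(31306)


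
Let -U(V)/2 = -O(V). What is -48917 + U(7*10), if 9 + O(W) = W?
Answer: -48795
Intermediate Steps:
O(W) = -9 + W
U(V) = -18 + 2*V (U(V) = -(-2)*(-9 + V) = -2*(9 - V) = -18 + 2*V)
-48917 + U(7*10) = -48917 + (-18 + 2*(7*10)) = -48917 + (-18 + 2*70) = -48917 + (-18 + 140) = -48917 + 122 = -48795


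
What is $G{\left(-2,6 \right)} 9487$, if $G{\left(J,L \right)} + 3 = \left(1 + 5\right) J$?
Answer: $-142305$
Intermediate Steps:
$G{\left(J,L \right)} = -3 + 6 J$ ($G{\left(J,L \right)} = -3 + \left(1 + 5\right) J = -3 + 6 J$)
$G{\left(-2,6 \right)} 9487 = \left(-3 + 6 \left(-2\right)\right) 9487 = \left(-3 - 12\right) 9487 = \left(-15\right) 9487 = -142305$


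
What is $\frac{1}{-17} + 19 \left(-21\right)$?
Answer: $- \frac{6784}{17} \approx -399.06$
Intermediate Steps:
$\frac{1}{-17} + 19 \left(-21\right) = - \frac{1}{17} - 399 = - \frac{6784}{17}$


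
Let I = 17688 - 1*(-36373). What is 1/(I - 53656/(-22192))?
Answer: 146/7893259 ≈ 1.8497e-5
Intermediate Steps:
I = 54061 (I = 17688 + 36373 = 54061)
1/(I - 53656/(-22192)) = 1/(54061 - 53656/(-22192)) = 1/(54061 - 53656*(-1/22192)) = 1/(54061 + 353/146) = 1/(7893259/146) = 146/7893259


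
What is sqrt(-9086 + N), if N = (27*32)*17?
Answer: sqrt(5602) ≈ 74.847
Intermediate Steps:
N = 14688 (N = 864*17 = 14688)
sqrt(-9086 + N) = sqrt(-9086 + 14688) = sqrt(5602)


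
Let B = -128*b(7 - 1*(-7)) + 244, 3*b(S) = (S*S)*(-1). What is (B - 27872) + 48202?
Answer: 86810/3 ≈ 28937.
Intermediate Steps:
b(S) = -S²/3 (b(S) = ((S*S)*(-1))/3 = (S²*(-1))/3 = (-S²)/3 = -S²/3)
B = 25820/3 (B = -(-128)*(7 - 1*(-7))²/3 + 244 = -(-128)*(7 + 7)²/3 + 244 = -(-128)*14²/3 + 244 = -(-128)*196/3 + 244 = -128*(-196/3) + 244 = 25088/3 + 244 = 25820/3 ≈ 8606.7)
(B - 27872) + 48202 = (25820/3 - 27872) + 48202 = -57796/3 + 48202 = 86810/3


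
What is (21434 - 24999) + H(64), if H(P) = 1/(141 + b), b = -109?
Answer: -114079/32 ≈ -3565.0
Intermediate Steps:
H(P) = 1/32 (H(P) = 1/(141 - 109) = 1/32)
(21434 - 24999) + H(64) = (21434 - 24999) + 1/32 = -3565 + 1/32 = -114079/32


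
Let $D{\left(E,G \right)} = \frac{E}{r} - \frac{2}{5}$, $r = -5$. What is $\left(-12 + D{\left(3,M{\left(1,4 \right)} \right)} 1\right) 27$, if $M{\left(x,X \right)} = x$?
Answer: $-351$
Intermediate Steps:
$D{\left(E,G \right)} = - \frac{2}{5} - \frac{E}{5}$ ($D{\left(E,G \right)} = \frac{E}{-5} - \frac{2}{5} = E \left(- \frac{1}{5}\right) - \frac{2}{5} = - \frac{E}{5} - \frac{2}{5} = - \frac{2}{5} - \frac{E}{5}$)
$\left(-12 + D{\left(3,M{\left(1,4 \right)} \right)} 1\right) 27 = \left(-12 + \left(- \frac{2}{5} - \frac{3}{5}\right) 1\right) 27 = \left(-12 - 1\right) 27 = \left(-13\right) 27 = -351$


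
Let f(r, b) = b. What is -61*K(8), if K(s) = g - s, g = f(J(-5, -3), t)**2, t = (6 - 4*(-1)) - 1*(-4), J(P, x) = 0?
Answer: -11468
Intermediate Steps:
t = 14 (t = (6 + 4) + 4 = 10 + 4 = 14)
g = 196 (g = 14**2 = 196)
K(s) = 196 - s
-61*K(8) = -61*(196 - 1*8) = -61*(196 - 8) = -61*188 = -11468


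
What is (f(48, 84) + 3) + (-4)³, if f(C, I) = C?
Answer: -13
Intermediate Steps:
(f(48, 84) + 3) + (-4)³ = (48 + 3) + (-4)³ = 51 - 64 = -13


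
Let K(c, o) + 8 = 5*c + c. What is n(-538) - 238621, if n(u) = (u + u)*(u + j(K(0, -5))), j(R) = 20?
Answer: 318747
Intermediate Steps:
K(c, o) = -8 + 6*c (K(c, o) = -8 + (5*c + c) = -8 + 6*c)
n(u) = 2*u*(20 + u) (n(u) = (u + u)*(u + 20) = (2*u)*(20 + u) = 2*u*(20 + u))
n(-538) - 238621 = 2*(-538)*(20 - 538) - 238621 = 2*(-538)*(-518) - 238621 = 557368 - 238621 = 318747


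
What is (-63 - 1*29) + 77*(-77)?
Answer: -6021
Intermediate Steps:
(-63 - 1*29) + 77*(-77) = (-63 - 29) - 5929 = -92 - 5929 = -6021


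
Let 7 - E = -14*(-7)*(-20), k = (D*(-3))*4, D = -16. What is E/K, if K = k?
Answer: 1967/192 ≈ 10.245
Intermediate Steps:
k = 192 (k = -16*(-3)*4 = 48*4 = 192)
E = 1967 (E = 7 - (-14*(-7))*(-20) = 7 - 98*(-20) = 7 - 1*(-1960) = 7 + 1960 = 1967)
K = 192
E/K = 1967/192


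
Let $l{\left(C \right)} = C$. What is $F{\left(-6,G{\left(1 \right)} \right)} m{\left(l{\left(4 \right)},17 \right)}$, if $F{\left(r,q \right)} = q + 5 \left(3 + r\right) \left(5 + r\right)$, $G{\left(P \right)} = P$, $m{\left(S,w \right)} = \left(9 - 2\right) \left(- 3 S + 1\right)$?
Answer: $-1232$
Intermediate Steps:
$m{\left(S,w \right)} = 7 - 21 S$ ($m{\left(S,w \right)} = 7 \left(1 - 3 S\right) = 7 - 21 S$)
$F{\left(r,q \right)} = q + 5 \left(3 + r\right) \left(5 + r\right)$
$F{\left(-6,G{\left(1 \right)} \right)} m{\left(l{\left(4 \right)},17 \right)} = \left(75 + 1 + 5 \left(-6\right)^{2} + 40 \left(-6\right)\right) \left(7 - 84\right) = \left(75 + 1 + 5 \cdot 36 - 240\right) \left(7 - 84\right) = \left(75 + 1 + 180 - 240\right) \left(-77\right) = 16 \left(-77\right) = -1232$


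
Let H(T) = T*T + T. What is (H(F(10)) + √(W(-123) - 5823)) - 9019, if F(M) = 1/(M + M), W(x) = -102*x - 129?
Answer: -3607579/400 + √6594 ≈ -8937.8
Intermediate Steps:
W(x) = -129 - 102*x
F(M) = 1/(2*M)
H(T) = T + T² (H(T) = T² + T = T + T²)
(H(F(10)) + √(W(-123) - 5823)) - 9019 = (((½)/10)*(1 + (½)/10) + √((-129 - 102*(-123)) - 5823)) - 9019 = (((½)*(⅒))*(1 + (½)*(⅒)) + √((-129 + 12546) - 5823)) - 9019 = ((1 + 1/20)/20 + √(12417 - 5823)) - 9019 = ((1/20)*(21/20) + √6594) - 9019 = (21/400 + √6594) - 9019 = -3607579/400 + √6594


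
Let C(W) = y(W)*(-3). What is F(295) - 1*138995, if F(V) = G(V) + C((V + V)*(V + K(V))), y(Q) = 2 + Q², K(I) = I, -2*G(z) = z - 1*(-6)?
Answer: -727041938303/2 ≈ -3.6352e+11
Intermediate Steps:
G(z) = -3 - z/2 (G(z) = -(z - 1*(-6))/2 = -(z + 6)/2 = -(6 + z)/2 = -3 - z/2)
C(W) = -6 - 3*W² (C(W) = (2 + W²)*(-3) = -6 - 3*W²)
F(V) = -9 - 48*V⁴ - V/2 (F(V) = (-3 - V/2) + (-6 - 3*(V + V)⁴) = (-3 - V/2) + (-6 - 3*16*V⁴) = (-3 - V/2) + (-6 - 48*V⁴) = -9 - 48*V⁴ - V/2)
F(295) - 1*138995 = (-9 - 48*295⁴ - ½*295) - 1*138995 = (-9 - 48*7573350625 - 295/2) - 138995 = (-9 - 363520830000 - 295/2) - 138995 = -727041660313/2 - 138995 = -727041938303/2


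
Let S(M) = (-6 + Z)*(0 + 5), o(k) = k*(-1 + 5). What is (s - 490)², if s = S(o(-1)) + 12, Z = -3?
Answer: 273529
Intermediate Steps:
o(k) = 4*k (o(k) = k*4 = 4*k)
S(M) = -45 (S(M) = (-6 - 3)*(0 + 5) = -9*5 = -45)
s = -33 (s = -45 + 12 = -33)
(s - 490)² = (-33 - 490)² = (-523)² = 273529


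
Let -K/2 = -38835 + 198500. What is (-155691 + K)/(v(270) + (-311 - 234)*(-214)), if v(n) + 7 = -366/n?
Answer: -21375945/5247974 ≈ -4.0732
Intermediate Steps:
K = -319330 (K = -2*(-38835 + 198500) = -2*159665 = -319330)
v(n) = -7 - 366/n
(-155691 + K)/(v(270) + (-311 - 234)*(-214)) = (-155691 - 319330)/((-7 - 366/270) + (-311 - 234)*(-214)) = -475021/((-7 - 366*1/270) - 545*(-214)) = -475021/((-7 - 61/45) + 116630) = -475021/(-376/45 + 116630) = -475021/5247974/45 = -475021*45/5247974 = -21375945/5247974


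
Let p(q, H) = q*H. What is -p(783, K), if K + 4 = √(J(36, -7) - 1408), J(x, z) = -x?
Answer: 3132 - 29754*I ≈ 3132.0 - 29754.0*I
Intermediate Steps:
K = -4 + 38*I (K = -4 + √(-1*36 - 1408) = -4 + √(-36 - 1408) = -4 + √(-1444) = -4 + 38*I ≈ -4.0 + 38.0*I)
p(q, H) = H*q
-p(783, K) = -(-4 + 38*I)*783 = -(-3132 + 29754*I) = 3132 - 29754*I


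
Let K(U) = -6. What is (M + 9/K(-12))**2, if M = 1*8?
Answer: 169/4 ≈ 42.250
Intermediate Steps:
M = 8
(M + 9/K(-12))**2 = (8 + 9/(-6))**2 = (8 + 9*(-1/6))**2 = (8 - 3/2)**2 = (13/2)**2 = 169/4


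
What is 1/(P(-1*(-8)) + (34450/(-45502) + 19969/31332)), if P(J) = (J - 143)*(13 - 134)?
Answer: 712834332/11644063434239 ≈ 6.1219e-5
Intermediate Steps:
P(J) = 17303 - 121*J (P(J) = (-143 + J)*(-121) = 17303 - 121*J)
1/(P(-1*(-8)) + (34450/(-45502) + 19969/31332)) = 1/((17303 - (-121)*(-8)) + (34450/(-45502) + 19969/31332)) = 1/((17303 - 121*8) + (34450*(-1/45502) + 19969*(1/31332))) = 1/((17303 - 968) + (-17225/22751 + 19969/31332)) = 1/(16335 - 85378981/712834332) = 1/(11644063434239/712834332) = 712834332/11644063434239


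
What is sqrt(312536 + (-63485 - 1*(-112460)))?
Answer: sqrt(361511) ≈ 601.26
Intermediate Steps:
sqrt(312536 + (-63485 - 1*(-112460))) = sqrt(312536 + (-63485 + 112460)) = sqrt(312536 + 48975) = sqrt(361511)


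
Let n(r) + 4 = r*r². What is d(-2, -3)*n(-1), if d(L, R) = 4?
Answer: -20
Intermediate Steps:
n(r) = -4 + r³ (n(r) = -4 + r*r² = -4 + r³)
d(-2, -3)*n(-1) = 4*(-4 + (-1)³) = 4*(-4 - 1) = 4*(-5) = -20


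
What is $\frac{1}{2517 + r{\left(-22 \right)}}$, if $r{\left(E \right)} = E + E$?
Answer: $\frac{1}{2473} \approx 0.00040437$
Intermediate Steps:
$r{\left(E \right)} = 2 E$
$\frac{1}{2517 + r{\left(-22 \right)}} = \frac{1}{2517 + 2 \left(-22\right)} = \frac{1}{2517 - 44} = \frac{1}{2473}$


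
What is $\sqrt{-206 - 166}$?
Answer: $2 i \sqrt{93} \approx 19.287 i$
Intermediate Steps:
$\sqrt{-206 - 166} = \sqrt{-372} = 2 i \sqrt{93}$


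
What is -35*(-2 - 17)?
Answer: 665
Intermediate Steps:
-35*(-2 - 17) = -35*(-19) = 665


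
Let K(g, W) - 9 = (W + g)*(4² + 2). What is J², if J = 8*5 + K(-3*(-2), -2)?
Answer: 14641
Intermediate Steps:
K(g, W) = 9 + 18*W + 18*g (K(g, W) = 9 + (W + g)*(4² + 2) = 9 + (W + g)*(16 + 2) = 9 + (W + g)*18 = 9 + (18*W + 18*g) = 9 + 18*W + 18*g)
J = 121 (J = 8*5 + (9 + 18*(-2) + 18*(-3*(-2))) = 40 + (9 - 36 + 18*6) = 40 + (9 - 36 + 108) = 40 + 81 = 121)
J² = 121² = 14641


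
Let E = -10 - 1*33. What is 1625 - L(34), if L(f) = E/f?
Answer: 55293/34 ≈ 1626.3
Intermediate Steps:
E = -43 (E = -10 - 33 = -43)
L(f) = -43/f
1625 - L(34) = 1625 - (-43)/34 = 1625 - 1*(-43/34) = 1625 + 43/34 = 55293/34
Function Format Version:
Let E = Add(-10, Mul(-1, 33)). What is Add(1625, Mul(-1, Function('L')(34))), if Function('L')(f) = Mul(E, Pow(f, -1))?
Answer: Rational(55293, 34) ≈ 1626.3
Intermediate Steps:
E = -43 (E = Add(-10, -33) = -43)
Function('L')(f) = Mul(-43, Pow(f, -1))
Add(1625, Mul(-1, Function('L')(34))) = Add(1625, Mul(-1, Mul(-43, Pow(34, -1)))) = Add(1625, Mul(-1, Mul(-43, Rational(1, 34)))) = Add(1625, Mul(-1, Rational(-43, 34))) = Add(1625, Rational(43, 34)) = Rational(55293, 34)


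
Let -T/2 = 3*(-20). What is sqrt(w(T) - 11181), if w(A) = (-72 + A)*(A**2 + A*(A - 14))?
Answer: sqrt(1290579) ≈ 1136.0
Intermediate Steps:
T = 120 (T = -6*(-20) = -2*(-60) = 120)
w(A) = (-72 + A)*(A**2 + A*(-14 + A))
sqrt(w(T) - 11181) = sqrt(2*120*(504 + 120**2 - 79*120) - 11181) = sqrt(2*120*(504 + 14400 - 9480) - 11181) = sqrt(2*120*5424 - 11181) = sqrt(1301760 - 11181) = sqrt(1290579)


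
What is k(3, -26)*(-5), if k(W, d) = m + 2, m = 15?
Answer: -85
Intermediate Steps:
k(W, d) = 17 (k(W, d) = 15 + 2 = 17)
k(3, -26)*(-5) = 17*(-5) = -85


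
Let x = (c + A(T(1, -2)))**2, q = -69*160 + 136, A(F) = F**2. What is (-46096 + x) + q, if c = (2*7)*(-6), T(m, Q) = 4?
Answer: -52376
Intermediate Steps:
c = -84 (c = 14*(-6) = -84)
q = -10904 (q = -11040 + 136 = -10904)
x = 4624 (x = (-84 + 4**2)**2 = (-84 + 16)**2 = (-68)**2 = 4624)
(-46096 + x) + q = (-46096 + 4624) - 10904 = -41472 - 10904 = -52376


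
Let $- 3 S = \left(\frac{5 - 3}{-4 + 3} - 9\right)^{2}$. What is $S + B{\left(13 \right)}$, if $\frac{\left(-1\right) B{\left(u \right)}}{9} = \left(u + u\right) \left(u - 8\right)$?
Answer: $- \frac{3631}{3} \approx -1210.3$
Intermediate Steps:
$B{\left(u \right)} = - 18 u \left(-8 + u\right)$ ($B{\left(u \right)} = - 9 \left(u + u\right) \left(u - 8\right) = - 9 \cdot 2 u \left(-8 + u\right) = - 18 u \left(-8 + u\right)$)
$S = - \frac{121}{3}$ ($S = - \frac{\left(\frac{5 - 3}{-4 + 3} - 9\right)^{2}}{3} = - \frac{\left(\frac{2}{-1} - 9\right)^{2}}{3} = - \frac{\left(2 \left(-1\right) - 9\right)^{2}}{3} = - \frac{\left(-2 - 9\right)^{2}}{3} = - \frac{\left(-11\right)^{2}}{3} = \left(- \frac{1}{3}\right) 121 = - \frac{121}{3} \approx -40.333$)
$S + B{\left(13 \right)} = - \frac{121}{3} + 18 \cdot 13 \left(8 - 13\right) = - \frac{121}{3} + 18 \cdot 13 \left(-5\right) = - \frac{121}{3} - 1170 = - \frac{3631}{3}$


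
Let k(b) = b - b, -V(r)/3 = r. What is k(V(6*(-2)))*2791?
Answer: 0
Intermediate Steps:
V(r) = -3*r
k(b) = 0
k(V(6*(-2)))*2791 = 0*2791 = 0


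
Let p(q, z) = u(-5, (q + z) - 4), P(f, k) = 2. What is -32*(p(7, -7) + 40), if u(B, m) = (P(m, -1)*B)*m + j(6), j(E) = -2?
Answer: -2496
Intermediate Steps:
u(B, m) = -2 + 2*B*m (u(B, m) = (2*B)*m - 2 = 2*B*m - 2 = -2 + 2*B*m)
p(q, z) = 38 - 10*q - 10*z (p(q, z) = -2 + 2*(-5)*((q + z) - 4) = -2 + 2*(-5)*(-4 + q + z) = -2 + (40 - 10*q - 10*z) = 38 - 10*q - 10*z)
-32*(p(7, -7) + 40) = -32*((38 - 10*7 - 10*(-7)) + 40) = -32*((38 - 70 + 70) + 40) = -32*(38 + 40) = -32*78 = -2496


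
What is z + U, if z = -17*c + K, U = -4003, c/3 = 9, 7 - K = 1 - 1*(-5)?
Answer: -4461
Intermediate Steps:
K = 1 (K = 7 - (1 - 1*(-5)) = 7 - (1 + 5) = 7 - 1*6 = 7 - 6 = 1)
c = 27 (c = 3*9 = 27)
z = -458 (z = -17*27 + 1 = -459 + 1 = -458)
z + U = -458 - 4003 = -4461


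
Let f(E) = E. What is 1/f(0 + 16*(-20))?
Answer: -1/320 ≈ -0.0031250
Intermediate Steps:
1/f(0 + 16*(-20)) = 1/(0 + 16*(-20)) = 1/(0 - 320) = 1/(-320) = -1/320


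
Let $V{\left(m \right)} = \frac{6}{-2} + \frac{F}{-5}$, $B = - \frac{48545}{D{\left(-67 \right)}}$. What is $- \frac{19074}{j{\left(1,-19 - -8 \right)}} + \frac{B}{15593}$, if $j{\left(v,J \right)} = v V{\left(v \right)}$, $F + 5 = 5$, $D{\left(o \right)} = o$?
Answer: $\frac{6642448243}{1044731} \approx 6358.0$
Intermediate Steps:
$F = 0$ ($F = -5 + 5 = 0$)
$B = \frac{48545}{67}$ ($B = - \frac{48545}{-67} = \left(-48545\right) \left(- \frac{1}{67}\right) = \frac{48545}{67} \approx 724.55$)
$V{\left(m \right)} = -3$ ($V{\left(m \right)} = \frac{6}{-2} + \frac{0}{-5} = 6 \left(- \frac{1}{2}\right) + 0 \left(- \frac{1}{5}\right) = -3 + 0 = -3$)
$j{\left(v,J \right)} = - 3 v$ ($j{\left(v,J \right)} = v \left(-3\right) = - 3 v$)
$- \frac{19074}{j{\left(1,-19 - -8 \right)}} + \frac{B}{15593} = - \frac{19074}{\left(-3\right) 1} + \frac{48545}{67 \cdot 15593} = - \frac{19074}{-3} + \frac{48545}{67} \cdot \frac{1}{15593} = \left(-19074\right) \left(- \frac{1}{3}\right) + \frac{48545}{1044731} = 6358 + \frac{48545}{1044731} = \frac{6642448243}{1044731}$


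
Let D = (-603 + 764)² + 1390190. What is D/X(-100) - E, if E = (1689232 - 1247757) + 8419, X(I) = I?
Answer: -46405511/100 ≈ -4.6406e+5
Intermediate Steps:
D = 1416111 (D = 161² + 1390190 = 25921 + 1390190 = 1416111)
E = 449894 (E = 441475 + 8419 = 449894)
D/X(-100) - E = 1416111/(-100) - 1*449894 = 1416111*(-1/100) - 449894 = -1416111/100 - 449894 = -46405511/100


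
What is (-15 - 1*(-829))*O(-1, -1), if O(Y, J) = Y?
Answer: -814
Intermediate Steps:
(-15 - 1*(-829))*O(-1, -1) = (-15 - 1*(-829))*(-1) = (-15 + 829)*(-1) = 814*(-1) = -814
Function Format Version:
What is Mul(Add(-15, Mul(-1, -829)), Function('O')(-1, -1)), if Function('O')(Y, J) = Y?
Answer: -814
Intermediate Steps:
Mul(Add(-15, Mul(-1, -829)), Function('O')(-1, -1)) = Mul(Add(-15, Mul(-1, -829)), -1) = Mul(Add(-15, 829), -1) = Mul(814, -1) = -814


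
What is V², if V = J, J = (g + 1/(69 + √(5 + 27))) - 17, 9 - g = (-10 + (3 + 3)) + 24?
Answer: 17514669681/22363441 + 1058744*√2/22363441 ≈ 783.25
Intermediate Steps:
g = -11 (g = 9 - ((-10 + (3 + 3)) + 24) = 9 - ((-10 + 6) + 24) = 9 - (-4 + 24) = 9 - 1*20 = 9 - 20 = -11)
J = -28 + 1/(69 + 4*√2) (J = (-11 + 1/(69 + √(5 + 27))) - 17 = (-11 + 1/(69 + √32)) - 17 = (-11 + 1/(69 + 4*√2)) - 17 = -28 + 1/(69 + 4*√2) ≈ -27.987)
V = -132343/4729 - 4*√2/4729 ≈ -27.987
V² = (-132343/4729 - 4*√2/4729)²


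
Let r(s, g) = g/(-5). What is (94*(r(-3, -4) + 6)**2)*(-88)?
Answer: -9562432/25 ≈ -3.8250e+5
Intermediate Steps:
r(s, g) = -g/5 (r(s, g) = g*(-1/5) = -g/5)
(94*(r(-3, -4) + 6)**2)*(-88) = (94*(-1/5*(-4) + 6)**2)*(-88) = (94*(4/5 + 6)**2)*(-88) = (94*(34/5)**2)*(-88) = (94*(1156/25))*(-88) = (108664/25)*(-88) = -9562432/25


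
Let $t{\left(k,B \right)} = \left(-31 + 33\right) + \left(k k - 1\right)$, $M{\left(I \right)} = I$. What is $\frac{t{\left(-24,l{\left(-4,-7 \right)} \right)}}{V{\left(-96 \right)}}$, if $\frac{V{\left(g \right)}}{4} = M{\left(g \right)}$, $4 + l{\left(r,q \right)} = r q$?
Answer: $- \frac{577}{384} \approx -1.5026$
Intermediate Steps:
$l{\left(r,q \right)} = -4 + q r$ ($l{\left(r,q \right)} = -4 + r q = -4 + q r$)
$V{\left(g \right)} = 4 g$
$t{\left(k,B \right)} = 1 + k^{2}$ ($t{\left(k,B \right)} = 2 + \left(k^{2} - 1\right) = 2 + \left(-1 + k^{2}\right) = 1 + k^{2}$)
$\frac{t{\left(-24,l{\left(-4,-7 \right)} \right)}}{V{\left(-96 \right)}} = \frac{1 + \left(-24\right)^{2}}{4 \left(-96\right)} = \frac{1 + 576}{-384} = 577 \left(- \frac{1}{384}\right) = - \frac{577}{384}$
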